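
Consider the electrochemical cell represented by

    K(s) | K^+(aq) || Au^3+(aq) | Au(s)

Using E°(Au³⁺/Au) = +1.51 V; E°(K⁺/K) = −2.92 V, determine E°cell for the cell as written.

+4.43 V

By convention the left-hand electrode in cell notation is the anode (oxidation) and the right-hand electrode is the cathode (reduction).
E°cell = E°(right) − E°(left) = +1.51 − (−2.92) = +4.43 V.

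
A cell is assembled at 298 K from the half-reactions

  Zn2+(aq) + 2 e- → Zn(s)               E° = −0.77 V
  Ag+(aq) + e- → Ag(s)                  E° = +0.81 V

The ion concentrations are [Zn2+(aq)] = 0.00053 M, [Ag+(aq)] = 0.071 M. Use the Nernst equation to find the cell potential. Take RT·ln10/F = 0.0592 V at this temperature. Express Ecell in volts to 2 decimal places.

+1.61 V

Since E°(Ag⁺/Ag) > E°(Zn²⁺/Zn), Ag⁺/Ag serves as the cathode.
E°cell = +0.81 − (−0.77) = +1.58 V, with n = 2 electrons transferred.
Balancing gives 2 Ag+(aq) + Zn(s) → 2 Ag(s) + Zn2+(aq); hence Q = [Zn2+(aq)] / [Ag+(aq)]^2 = 0.105 (log Q = −0.978).
By the Nernst equation, E = +1.58 − (0.0592/2)·(−0.978) = +1.61 V.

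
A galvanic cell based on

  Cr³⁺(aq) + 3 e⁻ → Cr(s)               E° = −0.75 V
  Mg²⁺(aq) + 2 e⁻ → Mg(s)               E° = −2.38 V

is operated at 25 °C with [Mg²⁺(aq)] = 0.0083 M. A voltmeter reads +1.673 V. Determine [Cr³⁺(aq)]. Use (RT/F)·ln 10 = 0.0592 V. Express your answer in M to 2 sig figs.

0.11 M

Cr³⁺/Cr is the cathode (higher E°); E°cell = −0.75 − (−2.38) = +1.63 V with n = 6.
Since E = E° − (0.0592/n)·log Q, log Q = n(E° − E)/0.0592 = −4.358.
Balancing electrons gives 2 Cr³⁺(aq) + 3 Mg(s) → 2 Cr(s) + 3 Mg²⁺(aq); thus Q = [Mg²⁺(aq)]^3 / [Cr³⁺(aq)]^2.
Substituting the known concentrations and solving, log [Cr³⁺(aq)] = −0.942 and [Cr³⁺(aq)] = 0.11 M.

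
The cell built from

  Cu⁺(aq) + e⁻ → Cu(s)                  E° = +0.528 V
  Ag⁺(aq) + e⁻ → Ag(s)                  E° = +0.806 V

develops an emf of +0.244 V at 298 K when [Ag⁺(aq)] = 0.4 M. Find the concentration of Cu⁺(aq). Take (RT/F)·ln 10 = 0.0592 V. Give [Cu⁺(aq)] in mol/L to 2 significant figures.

The Ag⁺/Ag couple has the larger reduction potential, so it is the cathode: E°cell = +0.806 − (+0.528) = +0.278 V and n = 1.
From the Nernst equation, log Q = n(E° − E)/0.0592 = 1·(+0.278 − (+0.244))/0.0592 = 0.574.
Balancing electrons gives Ag⁺(aq) + Cu(s) → Ag(s) + Cu⁺(aq); thus Q = [Cu⁺(aq)] / [Ag⁺(aq)].
Solving for the unknown gives log [Cu⁺(aq)] = 0.176, so [Cu⁺(aq)] ≈ 1.5 M.

1.5 M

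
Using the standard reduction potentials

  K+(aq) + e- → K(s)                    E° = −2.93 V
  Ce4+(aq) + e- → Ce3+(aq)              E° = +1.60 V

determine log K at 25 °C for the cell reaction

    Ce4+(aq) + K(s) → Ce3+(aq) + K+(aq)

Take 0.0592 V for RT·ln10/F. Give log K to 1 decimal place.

The Ce⁴⁺/Ce³⁺ couple is reduced (cathode); E°cell = +1.60 − (−2.93) = +4.53 V with n = 1.
At equilibrium E = 0, so log K = nE°cell / 0.0592 = (1)(+4.53) / 0.0592 = 76.5.

log K = 76.5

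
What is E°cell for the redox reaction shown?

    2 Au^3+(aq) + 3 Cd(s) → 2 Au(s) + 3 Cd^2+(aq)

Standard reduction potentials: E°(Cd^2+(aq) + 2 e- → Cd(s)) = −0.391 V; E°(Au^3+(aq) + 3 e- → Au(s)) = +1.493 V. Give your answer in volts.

+1.884 V

Au^3+(aq) gains electrons, so the Au³⁺/Au couple is the cathode; the Cd²⁺/Cd couple is the anode.
E°cell = E°(cathode) − E°(anode) = +1.493 − (−0.391) = +1.884 V.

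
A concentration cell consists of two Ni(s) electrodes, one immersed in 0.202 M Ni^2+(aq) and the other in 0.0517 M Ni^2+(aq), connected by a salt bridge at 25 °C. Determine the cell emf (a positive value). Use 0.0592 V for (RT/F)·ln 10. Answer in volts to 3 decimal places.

For a concentration cell E°cell = 0, since both electrodes use the same couple.
The compartment with the higher Ni^2+(aq) concentration (0.202 M) acts as the cathode; ions are reduced there and produced at the dilute (0.0517 M) anode.
With n = 2, Ecell = −(0.0592/2)·log([dilute]/[conc]) = −(0.0592/2)·log(0.0517/0.202) = +0.018 V.

0.018 V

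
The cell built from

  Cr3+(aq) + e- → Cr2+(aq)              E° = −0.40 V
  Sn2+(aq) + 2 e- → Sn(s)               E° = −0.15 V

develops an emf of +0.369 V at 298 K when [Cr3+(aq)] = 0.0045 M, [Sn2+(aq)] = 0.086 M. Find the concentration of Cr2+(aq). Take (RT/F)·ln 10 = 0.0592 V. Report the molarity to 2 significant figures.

With Sn²⁺/Sn at the cathode and Cr³⁺/Cr²⁺ at the anode, E°cell = −0.15 − (−0.40) = +0.25 V (n = 2).
From the Nernst equation, log Q = n(E° − E)/0.0592 = 2·(+0.25 − (+0.369))/0.0592 = −4.020.
The balanced reaction is Sn2+(aq) + 2 Cr2+(aq) → Sn(s) + 2 Cr3+(aq), so Q = [Cr3+(aq)]^2 / ([Sn2+(aq)]·[Cr2+(aq)]^2).
Substituting the known concentrations and solving, log [Cr2+(aq)] = 0.196 and [Cr2+(aq)] = 1.6 M.

1.6 M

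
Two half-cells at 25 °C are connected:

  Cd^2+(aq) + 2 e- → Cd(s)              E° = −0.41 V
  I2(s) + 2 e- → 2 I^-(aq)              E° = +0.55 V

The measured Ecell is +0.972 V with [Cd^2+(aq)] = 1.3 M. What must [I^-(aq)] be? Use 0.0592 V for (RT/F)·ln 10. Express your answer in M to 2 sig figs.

0.55 M

The I₂/I⁻ couple has the larger reduction potential, so it is the cathode: E°cell = +0.55 − (−0.41) = +0.96 V and n = 2.
Rearranging E = E° − (0.0592/n)·log Q gives log Q = 2(+0.96 − (+0.972))/0.0592 = −0.405.
For I2(s) + Cd(s) → 2 I^-(aq) + Cd^2+(aq), the reaction quotient is Q = [I^-(aq)]^2·[Cd^2+(aq)].
Isolating [I^-(aq)] in Q = 10^{−0.405} yields log [I^-(aq)] = −0.259, i.e. 0.55 M.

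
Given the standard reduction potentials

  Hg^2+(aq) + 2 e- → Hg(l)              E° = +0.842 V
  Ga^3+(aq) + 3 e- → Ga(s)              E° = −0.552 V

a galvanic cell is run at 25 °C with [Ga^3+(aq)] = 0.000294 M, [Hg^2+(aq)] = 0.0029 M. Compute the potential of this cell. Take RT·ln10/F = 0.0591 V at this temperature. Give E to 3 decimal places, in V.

+1.389 V

The Hg²⁺/Hg couple has the more positive E°, so it is the cathode; Ga³⁺/Ga is the anode.
E°cell = E°cat − E°an = +0.842 − (−0.552) = +1.394 V; n = 6.
Balancing gives 3 Hg^2+(aq) + 2 Ga(s) → 3 Hg(l) + 2 Ga^3+(aq); hence Q = [Ga^3+(aq)]^2 / [Hg^2+(aq)]^3 = 3.54 (log Q = 0.550).
By the Nernst equation, E = +1.394 − (0.0591/6)·(0.550) = +1.389 V.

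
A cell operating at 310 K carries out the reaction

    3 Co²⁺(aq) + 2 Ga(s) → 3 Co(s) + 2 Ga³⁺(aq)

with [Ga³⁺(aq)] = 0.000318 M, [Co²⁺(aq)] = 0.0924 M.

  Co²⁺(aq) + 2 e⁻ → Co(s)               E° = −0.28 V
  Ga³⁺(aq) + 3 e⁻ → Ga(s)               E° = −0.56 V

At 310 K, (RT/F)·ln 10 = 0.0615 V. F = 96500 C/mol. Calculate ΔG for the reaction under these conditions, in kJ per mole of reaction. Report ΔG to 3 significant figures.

−185 kJ/mol

E°cell = −0.28 − (−0.56) = +0.28 V; the balanced reaction transfers n = 6 electrons.
The reaction quotient is [Ga³⁺(aq)]^2 / [Co²⁺(aq)]^3 = 0.000128; by Nernst, E = +0.28 − (0.0615/6)(−3.892) = +0.3199 V.
Then ΔG = −nFE = −6 × 96500 × +0.3199 J/mol = −185 kJ/mol.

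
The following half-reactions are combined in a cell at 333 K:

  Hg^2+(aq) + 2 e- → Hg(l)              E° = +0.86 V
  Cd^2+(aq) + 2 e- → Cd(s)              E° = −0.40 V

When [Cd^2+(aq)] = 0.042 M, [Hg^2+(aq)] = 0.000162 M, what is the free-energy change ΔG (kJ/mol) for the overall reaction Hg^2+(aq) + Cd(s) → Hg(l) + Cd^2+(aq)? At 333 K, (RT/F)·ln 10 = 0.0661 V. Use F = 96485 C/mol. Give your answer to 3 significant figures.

With Hg²⁺/Hg reduced at the cathode, E°cell = +0.86 − (−0.40) = +1.26 V and n = 2.
The reaction quotient is [Cd^2+(aq)] / [Hg^2+(aq)] = 259; by Nernst, E = +1.26 − (0.0661/2)(2.414) = +1.1802 V.
ΔG = −nFE = −(2)(96485)(+1.1802) J/mol = −228 kJ/mol.

−228 kJ/mol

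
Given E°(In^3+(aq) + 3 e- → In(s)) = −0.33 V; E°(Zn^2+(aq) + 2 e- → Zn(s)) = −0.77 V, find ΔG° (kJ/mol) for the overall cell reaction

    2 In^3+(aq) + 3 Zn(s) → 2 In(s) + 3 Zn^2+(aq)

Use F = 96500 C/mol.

−255 kJ/mol

In the reaction as written In^3+(aq) is reduced, so the In³⁺/In couple is the cathode and Zn²⁺/Zn is the anode.
E°cell = −0.33 − (−0.77) = +0.44 V; balancing electrons gives n = 6.
ΔG° = −nFE°cell = −(6)(96500)(+0.44) J/mol = −255 kJ/mol.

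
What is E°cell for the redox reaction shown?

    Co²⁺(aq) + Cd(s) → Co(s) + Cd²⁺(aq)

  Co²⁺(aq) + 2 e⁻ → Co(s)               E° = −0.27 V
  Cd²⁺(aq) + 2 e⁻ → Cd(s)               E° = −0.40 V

+0.13 V

Co²⁺(aq) gains electrons, so the Co²⁺/Co couple is the cathode; the Cd²⁺/Cd couple is the anode.
E°cell = E°(cathode) − E°(anode) = −0.27 − (−0.40) = +0.13 V.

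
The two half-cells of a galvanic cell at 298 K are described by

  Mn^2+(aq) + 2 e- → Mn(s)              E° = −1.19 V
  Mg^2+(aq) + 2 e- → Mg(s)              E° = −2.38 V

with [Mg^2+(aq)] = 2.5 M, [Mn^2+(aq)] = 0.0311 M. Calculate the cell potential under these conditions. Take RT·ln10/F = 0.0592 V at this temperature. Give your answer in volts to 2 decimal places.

+1.13 V

The Mn²⁺/Mn couple has the more positive E°, so it is the cathode; Mg²⁺/Mg is the anode.
E°cell = E°cat − E°an = −1.19 − (−2.38) = +1.19 V; n = 2.
For the overall reaction Mn^2+(aq) + Mg(s) → Mn(s) + Mg^2+(aq), Q = [Mg^2+(aq)] / [Mn^2+(aq)] = 80.4, giving log Q = 1.905.
E = E° − (0.0592/n)·log Q = +1.19 − (0.0592/2)(1.905) = +1.13 V.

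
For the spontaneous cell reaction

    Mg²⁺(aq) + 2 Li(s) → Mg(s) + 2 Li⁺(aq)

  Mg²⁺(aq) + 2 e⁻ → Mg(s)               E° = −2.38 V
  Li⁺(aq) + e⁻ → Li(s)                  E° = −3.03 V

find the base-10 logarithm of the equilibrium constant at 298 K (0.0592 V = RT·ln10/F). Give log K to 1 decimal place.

The Mg²⁺/Mg couple is reduced (cathode); E°cell = −2.38 − (−3.03) = +0.65 V with n = 2.
At equilibrium E = 0, so log K = nE°cell / 0.0592 = (2)(+0.65) / 0.0592 = 22.0.

log K = 22.0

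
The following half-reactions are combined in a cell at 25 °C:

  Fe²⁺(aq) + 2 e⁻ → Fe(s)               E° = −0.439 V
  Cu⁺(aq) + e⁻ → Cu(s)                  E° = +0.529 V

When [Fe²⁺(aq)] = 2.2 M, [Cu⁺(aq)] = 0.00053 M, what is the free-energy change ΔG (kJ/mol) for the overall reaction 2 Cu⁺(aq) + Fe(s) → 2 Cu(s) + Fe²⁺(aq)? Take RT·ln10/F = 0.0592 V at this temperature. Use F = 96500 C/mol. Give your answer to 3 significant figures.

With Cu⁺/Cu reduced at the cathode, E°cell = +0.529 − (−0.439) = +0.968 V and n = 2.
Here Q = [Fe²⁺(aq)] / [Cu⁺(aq)]^2 = 7.83×10^6 (log Q = 6.894), giving E = +0.968 − (0.0592/2)·(6.894) = +0.7639 V.
Then ΔG = −nFE = −2 × 96500 × +0.7639 J/mol = −147 kJ/mol.

−147 kJ/mol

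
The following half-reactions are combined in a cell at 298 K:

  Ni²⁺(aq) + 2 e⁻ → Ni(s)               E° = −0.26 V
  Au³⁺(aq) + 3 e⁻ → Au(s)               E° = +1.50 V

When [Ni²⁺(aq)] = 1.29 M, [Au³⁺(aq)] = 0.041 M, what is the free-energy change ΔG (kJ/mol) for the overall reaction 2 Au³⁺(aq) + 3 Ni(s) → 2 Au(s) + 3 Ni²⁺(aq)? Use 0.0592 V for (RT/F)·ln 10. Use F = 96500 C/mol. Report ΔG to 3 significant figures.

The standard cell potential is +1.50 − (−0.26) = +1.76 V, with n = 6 electrons in the balanced equation.
Here Q = [Ni²⁺(aq)]^3 / [Au³⁺(aq)]^2 = 1.28×10^3 (log Q = 3.106), giving E = +1.76 − (0.0592/6)·(3.106) = +1.7294 V.
Then ΔG = −nFE = −6 × 96500 × +1.7294 J/mol = −1000 kJ/mol.

−1000 kJ/mol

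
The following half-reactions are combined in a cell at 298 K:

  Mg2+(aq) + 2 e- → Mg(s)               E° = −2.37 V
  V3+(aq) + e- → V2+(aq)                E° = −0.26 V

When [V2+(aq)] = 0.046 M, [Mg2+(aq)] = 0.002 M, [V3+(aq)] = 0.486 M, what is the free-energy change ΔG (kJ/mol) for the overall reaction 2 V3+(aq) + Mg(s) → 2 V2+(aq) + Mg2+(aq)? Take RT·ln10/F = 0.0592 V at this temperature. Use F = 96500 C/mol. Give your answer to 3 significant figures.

−434 kJ/mol

With V³⁺/V²⁺ reduced at the cathode, E°cell = −0.26 − (−2.37) = +2.11 V and n = 2.
Q = ([V2+(aq)]^2·[Mg2+(aq)]) / [V3+(aq)]^2 = 1.79×10^−5, so log Q = −4.747 and E = +2.11 − (0.0592/2)(−4.747) = +2.2505 V.
Finally ΔG = −nFE = −(2)(96500 C/mol)(+2.2505 V) = −434 kJ/mol.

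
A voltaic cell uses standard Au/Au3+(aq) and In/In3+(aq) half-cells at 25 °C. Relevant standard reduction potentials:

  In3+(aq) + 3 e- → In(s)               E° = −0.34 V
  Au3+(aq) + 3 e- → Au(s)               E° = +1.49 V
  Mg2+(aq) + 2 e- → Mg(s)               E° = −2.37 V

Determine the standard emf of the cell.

Of the two couples in this cell, the one with the more positive reduction potential is reduced at the cathode: here that is Au³⁺/Au (+1.49 V); In³⁺/In (−0.34 V) is the anode.
E°cell = E°(cathode) − E°(anode) = +1.49 − (−0.34) = +1.83 V.

+1.83 V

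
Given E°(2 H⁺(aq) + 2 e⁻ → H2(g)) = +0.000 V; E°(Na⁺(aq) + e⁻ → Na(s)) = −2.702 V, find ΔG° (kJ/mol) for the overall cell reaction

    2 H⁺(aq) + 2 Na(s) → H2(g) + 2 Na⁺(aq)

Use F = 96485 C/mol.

In the reaction as written H⁺(aq) is reduced, so the 2H⁺/H₂ couple is the cathode and Na⁺/Na is the anode.
E°cell = +0.000 − (−2.702) = +2.702 V; balancing electrons gives n = 2.
ΔG° = −nFE°cell = −(2)(96485)(+2.702) J/mol = −521 kJ/mol.

−521 kJ/mol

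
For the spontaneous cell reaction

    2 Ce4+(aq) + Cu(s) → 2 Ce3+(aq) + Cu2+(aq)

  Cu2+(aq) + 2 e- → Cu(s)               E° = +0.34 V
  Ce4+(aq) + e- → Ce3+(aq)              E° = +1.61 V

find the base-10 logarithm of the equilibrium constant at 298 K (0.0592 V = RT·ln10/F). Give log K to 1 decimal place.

log K = 42.9

The Ce⁴⁺/Ce³⁺ couple is reduced (cathode); E°cell = +1.61 − (+0.34) = +1.27 V with n = 2.
At equilibrium E = 0, so log K = nE°cell / 0.0592 = (2)(+1.27) / 0.0592 = 42.9.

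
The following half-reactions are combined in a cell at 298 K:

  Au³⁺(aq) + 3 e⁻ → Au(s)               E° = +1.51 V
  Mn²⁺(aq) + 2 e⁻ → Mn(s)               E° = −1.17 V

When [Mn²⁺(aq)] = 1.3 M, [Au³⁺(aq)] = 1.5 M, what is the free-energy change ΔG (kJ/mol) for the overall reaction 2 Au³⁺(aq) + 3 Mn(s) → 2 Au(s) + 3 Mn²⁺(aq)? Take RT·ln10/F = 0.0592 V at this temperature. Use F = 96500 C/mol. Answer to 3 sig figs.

−1550 kJ/mol

E°cell = +1.51 − (−1.17) = +2.68 V; the balanced reaction transfers n = 6 electrons.
Here Q = [Mn²⁺(aq)]^3 / [Au³⁺(aq)]^2 = 0.976 (log Q = −0.010), giving E = +2.68 − (0.0592/6)·(−0.010) = +2.6801 V.
Then ΔG = −nFE = −6 × 96500 × +2.6801 J/mol = −1550 kJ/mol.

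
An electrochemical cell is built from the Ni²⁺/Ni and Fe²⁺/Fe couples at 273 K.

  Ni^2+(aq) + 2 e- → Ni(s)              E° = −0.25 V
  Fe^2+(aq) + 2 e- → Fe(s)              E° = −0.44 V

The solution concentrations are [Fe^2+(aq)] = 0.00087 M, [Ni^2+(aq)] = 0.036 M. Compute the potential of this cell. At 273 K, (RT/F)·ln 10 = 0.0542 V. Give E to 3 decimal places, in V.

Ni²⁺/Ni is reduced (cathode, E° = −0.25 V) and Fe²⁺/Fe is oxidized (anode).
The standard potential is −0.25 − (−0.44) = +0.19 V and the balanced reaction transfers n = 2 electrons.
The balanced reaction is Ni^2+(aq) + Fe(s) → Ni(s) + Fe^2+(aq), so Q = [Fe^2+(aq)] / [Ni^2+(aq)] = 0.0242 and log Q = −1.617.
By the Nernst equation, E = +0.19 − (0.0542/2)·(−1.617) = +0.234 V.

+0.234 V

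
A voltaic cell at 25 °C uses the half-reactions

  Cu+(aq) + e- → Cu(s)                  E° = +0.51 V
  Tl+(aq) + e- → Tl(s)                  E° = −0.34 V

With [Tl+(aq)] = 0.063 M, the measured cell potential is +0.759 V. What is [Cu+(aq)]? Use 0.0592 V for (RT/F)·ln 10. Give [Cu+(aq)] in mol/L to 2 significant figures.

With Cu⁺/Cu at the cathode and Tl⁺/Tl at the anode, E°cell = +0.51 − (−0.34) = +0.85 V (n = 1).
Since E = E° − (0.0592/n)·log Q, log Q = n(E° − E)/0.0592 = 1.537.
Balancing electrons gives Cu+(aq) + Tl(s) → Cu(s) + Tl+(aq); thus Q = [Tl+(aq)] / [Cu+(aq)].
Substituting the known concentrations and solving, log [Cu+(aq)] = −2.738 and [Cu+(aq)] = 0.0018 M.

0.0018 M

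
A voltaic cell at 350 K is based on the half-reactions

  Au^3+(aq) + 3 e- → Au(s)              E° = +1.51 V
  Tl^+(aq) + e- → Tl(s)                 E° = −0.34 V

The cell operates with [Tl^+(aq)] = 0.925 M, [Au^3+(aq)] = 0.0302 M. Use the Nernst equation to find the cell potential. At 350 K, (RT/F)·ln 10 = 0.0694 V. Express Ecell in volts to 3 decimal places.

Au³⁺/Au is reduced (cathode, E° = +1.51 V) and Tl⁺/Tl is oxidized (anode).
The standard potential is +1.51 − (−0.34) = +1.85 V and the balanced reaction transfers n = 3 electrons.
The balanced reaction is Au^3+(aq) + 3 Tl(s) → Au(s) + 3 Tl^+(aq), so Q = [Tl^+(aq)]^3 / [Au^3+(aq)] = 26.2 and log Q = 1.418.
Applying E = E° − (RT ln10/nF)·log Q gives +1.85 − (0.0694/3)(1.418) = +1.817 V.

+1.817 V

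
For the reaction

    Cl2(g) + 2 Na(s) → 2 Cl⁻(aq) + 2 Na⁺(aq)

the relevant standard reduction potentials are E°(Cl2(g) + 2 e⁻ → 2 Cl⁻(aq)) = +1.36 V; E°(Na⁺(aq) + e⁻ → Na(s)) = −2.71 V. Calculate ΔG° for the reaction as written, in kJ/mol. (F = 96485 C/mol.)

−785 kJ/mol

In the reaction as written Cl2(g) is reduced, so the Cl₂/Cl⁻ couple is the cathode and Na⁺/Na is the anode.
E°cell = +1.36 − (−2.71) = +4.07 V; balancing electrons gives n = 2.
ΔG° = −nFE°cell = −(2)(96485)(+4.07) J/mol = −785 kJ/mol.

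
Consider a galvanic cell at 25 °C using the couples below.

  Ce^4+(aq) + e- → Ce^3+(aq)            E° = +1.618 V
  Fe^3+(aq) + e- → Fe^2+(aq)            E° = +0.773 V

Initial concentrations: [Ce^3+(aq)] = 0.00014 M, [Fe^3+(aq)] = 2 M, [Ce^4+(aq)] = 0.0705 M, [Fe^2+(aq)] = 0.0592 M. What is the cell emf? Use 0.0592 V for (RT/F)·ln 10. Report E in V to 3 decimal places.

The Ce⁴⁺/Ce³⁺ couple has the more positive E°, so it is the cathode; Fe³⁺/Fe²⁺ is the anode.
E°cell = +1.618 − (+0.773) = +0.845 V, with n = 1 electron transferred.
The balanced reaction is Ce^4+(aq) + Fe^2+(aq) → Ce^3+(aq) + Fe^3+(aq), so Q = ([Ce^3+(aq)]·[Fe^3+(aq)]) / ([Ce^4+(aq)]·[Fe^2+(aq)]) = 0.0671 and log Q = −1.173.
Applying E = E° − (RT ln10/nF)·log Q gives +0.845 − (0.0592/1)(−1.173) = +0.914 V.

+0.914 V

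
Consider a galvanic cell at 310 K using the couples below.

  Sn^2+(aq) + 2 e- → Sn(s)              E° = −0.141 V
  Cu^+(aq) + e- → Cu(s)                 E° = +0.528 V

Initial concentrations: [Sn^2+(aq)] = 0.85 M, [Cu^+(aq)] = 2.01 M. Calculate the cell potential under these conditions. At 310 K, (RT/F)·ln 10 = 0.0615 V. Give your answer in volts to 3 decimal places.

+0.690 V

Cu⁺/Cu is reduced (cathode, E° = +0.528 V) and Sn²⁺/Sn is oxidized (anode).
The standard potential is +0.528 − (−0.141) = +0.669 V and the balanced reaction transfers n = 2 electrons.
For the overall reaction 2 Cu^+(aq) + Sn(s) → 2 Cu(s) + Sn^2+(aq), Q = [Sn^2+(aq)] / [Cu^+(aq)]^2 = 0.21, giving log Q = −0.677.
Applying E = E° − (RT ln10/nF)·log Q gives +0.669 − (0.0615/2)(−0.677) = +0.690 V.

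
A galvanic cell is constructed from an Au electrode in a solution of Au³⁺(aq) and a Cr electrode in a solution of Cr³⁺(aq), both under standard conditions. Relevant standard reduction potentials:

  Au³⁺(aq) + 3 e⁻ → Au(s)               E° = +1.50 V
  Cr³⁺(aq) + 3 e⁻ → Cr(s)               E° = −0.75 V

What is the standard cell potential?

The Au³⁺/Au couple has the higher E°, so Au ion is reduced (cathode) and Cr is oxidized (anode).
E°cell = E°(cathode) − E°(anode) = +1.50 − (−0.75) = +2.25 V.

+2.25 V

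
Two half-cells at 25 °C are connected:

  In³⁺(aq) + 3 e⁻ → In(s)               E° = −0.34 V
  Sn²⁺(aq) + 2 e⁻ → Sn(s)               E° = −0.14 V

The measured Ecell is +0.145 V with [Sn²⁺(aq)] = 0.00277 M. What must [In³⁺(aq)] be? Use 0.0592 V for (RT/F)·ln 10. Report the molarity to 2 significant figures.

0.089 M

Sn²⁺/Sn is the cathode (higher E°); E°cell = −0.14 − (−0.34) = +0.20 V with n = 6.
From the Nernst equation, log Q = n(E° − E)/0.0592 = 6·(+0.20 − (+0.145))/0.0592 = 5.574.
The balanced reaction is 3 Sn²⁺(aq) + 2 In(s) → 3 Sn(s) + 2 In³⁺(aq), so Q = [In³⁺(aq)]^2 / [Sn²⁺(aq)]^3.
Isolating [In³⁺(aq)] in Q = 10^{5.574} yields log [In³⁺(aq)] = −1.049, i.e. 0.089 M.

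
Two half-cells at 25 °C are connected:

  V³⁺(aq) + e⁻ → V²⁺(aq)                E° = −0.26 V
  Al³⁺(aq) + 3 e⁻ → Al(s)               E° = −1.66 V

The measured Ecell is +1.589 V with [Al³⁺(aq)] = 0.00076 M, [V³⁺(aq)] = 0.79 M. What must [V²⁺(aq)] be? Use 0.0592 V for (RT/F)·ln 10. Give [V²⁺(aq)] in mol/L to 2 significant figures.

0.0056 M

With V³⁺/V²⁺ at the cathode and Al³⁺/Al at the anode, E°cell = −0.26 − (−1.66) = +1.40 V (n = 3).
Rearranging E = E° − (0.0592/n)·log Q gives log Q = 3(+1.40 − (+1.589))/0.0592 = −9.578.
For 3 V³⁺(aq) + Al(s) → 3 V²⁺(aq) + Al³⁺(aq), the reaction quotient is Q = ([V²⁺(aq)]^3·[Al³⁺(aq)]) / [V³⁺(aq)]^3.
Solving for the unknown gives log [V²⁺(aq)] = −2.255, so [V²⁺(aq)] ≈ 0.0056 M.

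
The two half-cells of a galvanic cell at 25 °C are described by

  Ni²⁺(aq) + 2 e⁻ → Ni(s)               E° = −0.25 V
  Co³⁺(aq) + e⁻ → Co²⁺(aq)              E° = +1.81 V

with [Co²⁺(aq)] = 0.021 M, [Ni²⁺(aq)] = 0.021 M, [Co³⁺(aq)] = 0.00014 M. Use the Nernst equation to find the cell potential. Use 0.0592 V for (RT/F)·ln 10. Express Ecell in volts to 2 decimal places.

+1.98 V

Co³⁺/Co²⁺ is reduced (cathode, E° = +1.81 V) and Ni²⁺/Ni is oxidized (anode).
E°cell = E°cat − E°an = +1.81 − (−0.25) = +2.06 V; n = 2.
The balanced reaction is 2 Co³⁺(aq) + Ni(s) → 2 Co²⁺(aq) + Ni²⁺(aq), so Q = ([Co²⁺(aq)]^2·[Ni²⁺(aq)]) / [Co³⁺(aq)]^2 = 473 and log Q = 2.674.
Applying E = E° − (RT ln10/nF)·log Q gives +2.06 − (0.0592/2)(2.674) = +1.98 V.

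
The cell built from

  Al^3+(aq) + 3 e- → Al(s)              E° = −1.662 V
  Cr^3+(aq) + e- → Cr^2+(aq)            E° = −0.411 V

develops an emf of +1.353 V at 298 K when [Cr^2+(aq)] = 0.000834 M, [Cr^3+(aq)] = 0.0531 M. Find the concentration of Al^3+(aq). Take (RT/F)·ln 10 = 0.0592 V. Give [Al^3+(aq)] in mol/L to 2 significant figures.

Cr³⁺/Cr²⁺ is the cathode (higher E°); E°cell = −0.411 − (−1.662) = +1.251 V with n = 3.
From the Nernst equation, log Q = n(E° − E)/0.0592 = 3·(+1.251 − (+1.353))/0.0592 = −5.169.
For 3 Cr^3+(aq) + Al(s) → 3 Cr^2+(aq) + Al^3+(aq), the reaction quotient is Q = ([Cr^2+(aq)]^3·[Al^3+(aq)]) / [Cr^3+(aq)]^3.
Isolating [Al^3+(aq)] in Q = 10^{−5.169} yields log [Al^3+(aq)] = 0.243, i.e. 1.7 M.

1.7 M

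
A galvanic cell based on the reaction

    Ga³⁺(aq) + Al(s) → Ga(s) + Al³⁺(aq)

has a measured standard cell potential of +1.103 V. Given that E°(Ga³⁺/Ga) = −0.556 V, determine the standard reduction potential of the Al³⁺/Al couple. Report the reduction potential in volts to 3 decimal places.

−1.659 V

In the reaction as written the Ga³⁺/Ga couple is reduced (cathode) and Al³⁺/Al is oxidized (anode), so E°cell = E°(Ga³⁺/Ga) − E°(Al³⁺/Al).
E°(Al³⁺/Al) = E°(cathode) − E°cell = −0.556 − (+1.103) = −1.659 V.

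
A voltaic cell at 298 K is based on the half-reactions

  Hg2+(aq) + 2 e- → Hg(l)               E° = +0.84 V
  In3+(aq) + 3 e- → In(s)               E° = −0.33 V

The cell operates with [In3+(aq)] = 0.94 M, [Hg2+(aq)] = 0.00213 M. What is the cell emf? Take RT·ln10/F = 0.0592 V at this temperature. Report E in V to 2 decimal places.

The Hg²⁺/Hg couple has the more positive E°, so it is the cathode; In³⁺/In is the anode.
The standard potential is +0.84 − (−0.33) = +1.17 V and the balanced reaction transfers n = 6 electrons.
The balanced reaction is 3 Hg2+(aq) + 2 In(s) → 3 Hg(l) + 2 In3+(aq), so Q = [In3+(aq)]^2 / [Hg2+(aq)]^3 = 9.14×10^7 and log Q = 7.961.
Applying E = E° − (RT ln10/nF)·log Q gives +1.17 − (0.0592/6)(7.961) = +1.09 V.

+1.09 V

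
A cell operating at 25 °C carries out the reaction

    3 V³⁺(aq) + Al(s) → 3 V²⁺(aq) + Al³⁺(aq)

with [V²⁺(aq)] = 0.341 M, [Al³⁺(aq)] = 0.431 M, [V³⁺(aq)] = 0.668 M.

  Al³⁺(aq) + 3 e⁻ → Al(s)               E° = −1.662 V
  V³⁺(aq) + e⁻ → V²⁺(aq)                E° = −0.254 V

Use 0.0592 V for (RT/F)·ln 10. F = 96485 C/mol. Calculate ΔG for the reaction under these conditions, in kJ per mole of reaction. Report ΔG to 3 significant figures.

The standard cell potential is −0.254 − (−1.662) = +1.408 V, with n = 3 electrons in the balanced equation.
The reaction quotient is ([V²⁺(aq)]^3·[Al³⁺(aq)]) / [V³⁺(aq)]^3 = 0.0573; by Nernst, E = +1.408 − (0.0592/3)(−1.242) = +1.4325 V.
Then ΔG = −nFE = −3 × 96485 × +1.4325 J/mol = −415 kJ/mol.

−415 kJ/mol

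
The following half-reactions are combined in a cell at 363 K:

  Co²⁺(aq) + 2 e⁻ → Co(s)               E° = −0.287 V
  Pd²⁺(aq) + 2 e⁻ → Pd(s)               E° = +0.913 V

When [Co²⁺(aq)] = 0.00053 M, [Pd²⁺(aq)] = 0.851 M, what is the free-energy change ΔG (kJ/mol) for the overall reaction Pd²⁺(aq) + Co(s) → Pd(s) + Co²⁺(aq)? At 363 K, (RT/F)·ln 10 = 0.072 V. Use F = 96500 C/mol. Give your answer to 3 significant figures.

The standard cell potential is +0.913 − (−0.287) = +1.200 V, with n = 2 electrons in the balanced equation.
The reaction quotient is [Co²⁺(aq)] / [Pd²⁺(aq)] = 0.000623; by Nernst, E = +1.200 − (0.072/2)(−3.206) = +1.3154 V.
Finally ΔG = −nFE = −(2)(96500 C/mol)(+1.3154 V) = −254 kJ/mol.

−254 kJ/mol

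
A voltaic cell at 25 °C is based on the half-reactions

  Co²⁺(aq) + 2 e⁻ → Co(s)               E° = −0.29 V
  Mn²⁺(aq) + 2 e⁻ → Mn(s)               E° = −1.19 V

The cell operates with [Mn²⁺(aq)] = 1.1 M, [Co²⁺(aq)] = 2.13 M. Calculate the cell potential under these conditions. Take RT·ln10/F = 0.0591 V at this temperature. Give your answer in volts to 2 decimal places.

Co²⁺/Co is reduced (cathode, E° = −0.29 V) and Mn²⁺/Mn is oxidized (anode).
The standard potential is −0.29 − (−1.19) = +0.90 V and the balanced reaction transfers n = 2 electrons.
Balancing gives Co²⁺(aq) + Mn(s) → Co(s) + Mn²⁺(aq); hence Q = [Mn²⁺(aq)] / [Co²⁺(aq)] = 0.516 (log Q = −0.287).
Applying E = E° − (RT ln10/nF)·log Q gives +0.90 − (0.0591/2)(−0.287) = +0.91 V.

+0.91 V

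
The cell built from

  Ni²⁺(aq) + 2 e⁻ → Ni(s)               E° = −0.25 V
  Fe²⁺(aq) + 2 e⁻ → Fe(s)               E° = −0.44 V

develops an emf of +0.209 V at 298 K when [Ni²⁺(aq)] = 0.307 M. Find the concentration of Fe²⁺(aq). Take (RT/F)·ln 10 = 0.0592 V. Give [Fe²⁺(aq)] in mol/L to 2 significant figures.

With Ni²⁺/Ni at the cathode and Fe²⁺/Fe at the anode, E°cell = −0.25 − (−0.44) = +0.19 V (n = 2).
From the Nernst equation, log Q = n(E° − E)/0.0592 = 2·(+0.19 − (+0.209))/0.0592 = −0.642.
Balancing electrons gives Ni²⁺(aq) + Fe(s) → Ni(s) + Fe²⁺(aq); thus Q = [Fe²⁺(aq)] / [Ni²⁺(aq)].
Substituting the known concentrations and solving, log [Fe²⁺(aq)] = −1.155 and [Fe²⁺(aq)] = 0.070 M.

0.070 M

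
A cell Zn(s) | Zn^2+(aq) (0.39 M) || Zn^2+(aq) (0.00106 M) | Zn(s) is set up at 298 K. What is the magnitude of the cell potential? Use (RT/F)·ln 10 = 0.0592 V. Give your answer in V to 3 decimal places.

0.076 V

For a concentration cell E°cell = 0, since both electrodes use the same couple.
The compartment with the higher Zn^2+(aq) concentration (0.39 M) acts as the cathode; ions are reduced there and produced at the dilute (0.00106 M) anode.
With n = 2, Ecell = −(0.0592/2)·log([dilute]/[conc]) = −(0.0592/2)·log(0.00106/0.39) = +0.076 V.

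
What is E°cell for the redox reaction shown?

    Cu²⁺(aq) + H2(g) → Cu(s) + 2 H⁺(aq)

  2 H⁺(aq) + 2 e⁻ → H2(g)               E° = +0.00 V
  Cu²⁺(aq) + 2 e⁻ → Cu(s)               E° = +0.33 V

In the reaction as written, Cu²⁺(aq) is reduced (cathode) and H⁺(aq) is produced by oxidation at the anode.
E°cell = E°(cathode) − E°(anode) = +0.33 − (+0.00) = +0.33 V.

+0.33 V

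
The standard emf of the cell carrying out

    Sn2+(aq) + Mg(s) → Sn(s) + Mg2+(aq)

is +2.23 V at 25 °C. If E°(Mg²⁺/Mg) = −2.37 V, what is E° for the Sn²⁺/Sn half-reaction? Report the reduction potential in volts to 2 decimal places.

In the reaction as written the Sn²⁺/Sn couple is reduced (cathode) and Mg²⁺/Mg is oxidized (anode), so E°cell = E°(Sn²⁺/Sn) − E°(Mg²⁺/Mg).
E°(Sn²⁺/Sn) = E°cell + E°(anode) = +2.23 + (−2.37) = −0.14 V.

−0.14 V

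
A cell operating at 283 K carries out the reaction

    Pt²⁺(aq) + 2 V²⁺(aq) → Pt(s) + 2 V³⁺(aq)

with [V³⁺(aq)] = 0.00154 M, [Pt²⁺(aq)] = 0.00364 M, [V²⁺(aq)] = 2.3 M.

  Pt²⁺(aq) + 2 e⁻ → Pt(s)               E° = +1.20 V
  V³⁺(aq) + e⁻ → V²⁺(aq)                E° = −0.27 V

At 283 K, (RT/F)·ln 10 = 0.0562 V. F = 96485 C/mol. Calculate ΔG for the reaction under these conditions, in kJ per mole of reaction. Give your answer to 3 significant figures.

−305 kJ/mol

The standard cell potential is +1.20 − (−0.27) = +1.47 V, with n = 2 electrons in the balanced equation.
Q = [V³⁺(aq)]^2 / ([Pt²⁺(aq)]·[V²⁺(aq)]^2) = 0.000123, so log Q = −3.910 and E = +1.47 − (0.0562/2)(−3.910) = +1.5799 V.
Finally ΔG = −nFE = −(2)(96485 C/mol)(+1.5799 V) = −305 kJ/mol.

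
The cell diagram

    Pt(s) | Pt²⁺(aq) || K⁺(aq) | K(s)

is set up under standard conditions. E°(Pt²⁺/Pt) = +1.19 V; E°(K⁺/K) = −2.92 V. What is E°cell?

−4.11 V

By convention the left-hand electrode in cell notation is the anode (oxidation) and the right-hand electrode is the cathode (reduction).
E°cell = E°(right) − E°(left) = −2.92 − (+1.19) = −4.11 V.
The negative sign shows that, as written, the cell would require an external voltage to drive the reaction.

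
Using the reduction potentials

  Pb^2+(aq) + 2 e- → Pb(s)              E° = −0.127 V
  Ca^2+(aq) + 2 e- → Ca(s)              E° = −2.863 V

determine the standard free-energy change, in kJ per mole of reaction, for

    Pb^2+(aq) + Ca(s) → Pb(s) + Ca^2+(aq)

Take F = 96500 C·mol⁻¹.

−528 kJ/mol

In the reaction as written Pb^2+(aq) is reduced, so the Pb²⁺/Pb couple is the cathode and Ca²⁺/Ca is the anode.
E°cell = −0.127 − (−2.863) = +2.736 V; balancing electrons gives n = 2.
ΔG° = −nFE°cell = −(2)(96500)(+2.736) J/mol = −528 kJ/mol.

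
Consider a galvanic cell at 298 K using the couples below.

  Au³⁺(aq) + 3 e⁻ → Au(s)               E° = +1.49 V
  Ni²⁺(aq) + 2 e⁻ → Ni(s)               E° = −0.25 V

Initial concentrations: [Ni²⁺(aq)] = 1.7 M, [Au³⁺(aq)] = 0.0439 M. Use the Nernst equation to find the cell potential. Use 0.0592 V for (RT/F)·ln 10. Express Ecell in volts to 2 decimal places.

+1.71 V

Since E°(Au³⁺/Au) > E°(Ni²⁺/Ni), Au³⁺/Au serves as the cathode.
The standard potential is +1.49 − (−0.25) = +1.74 V and the balanced reaction transfers n = 6 electrons.
The balanced reaction is 2 Au³⁺(aq) + 3 Ni(s) → 2 Au(s) + 3 Ni²⁺(aq), so Q = [Ni²⁺(aq)]^3 / [Au³⁺(aq)]^2 = 2.55×10^3 and log Q = 3.406.
By the Nernst equation, E = +1.74 − (0.0592/6)·(3.406) = +1.71 V.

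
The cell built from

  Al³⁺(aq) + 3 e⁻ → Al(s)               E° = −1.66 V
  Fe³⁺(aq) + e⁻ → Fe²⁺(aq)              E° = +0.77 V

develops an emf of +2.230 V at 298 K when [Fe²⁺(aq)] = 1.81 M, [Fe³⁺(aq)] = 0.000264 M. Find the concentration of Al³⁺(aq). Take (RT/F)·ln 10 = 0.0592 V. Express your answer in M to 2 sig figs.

0.042 M

Fe³⁺/Fe²⁺ is the cathode (higher E°); E°cell = +0.77 − (−1.66) = +2.43 V with n = 3.
Since E = E° − (0.0592/n)·log Q, log Q = n(E° − E)/0.0592 = 10.135.
Balancing electrons gives 3 Fe³⁺(aq) + Al(s) → 3 Fe²⁺(aq) + Al³⁺(aq); thus Q = ([Fe²⁺(aq)]^3·[Al³⁺(aq)]) / [Fe³⁺(aq)]^3.
Substituting the known concentrations and solving, log [Al³⁺(aq)] = −1.373 and [Al³⁺(aq)] = 0.042 M.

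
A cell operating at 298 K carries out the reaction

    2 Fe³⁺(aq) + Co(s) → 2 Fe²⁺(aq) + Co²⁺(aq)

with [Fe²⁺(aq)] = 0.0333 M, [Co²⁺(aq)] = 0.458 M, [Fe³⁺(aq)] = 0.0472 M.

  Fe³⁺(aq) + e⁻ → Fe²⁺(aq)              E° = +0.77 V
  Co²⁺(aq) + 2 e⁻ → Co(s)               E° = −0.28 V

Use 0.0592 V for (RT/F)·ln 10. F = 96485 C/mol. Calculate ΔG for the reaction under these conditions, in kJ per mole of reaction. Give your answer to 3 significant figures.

−206 kJ/mol

The standard cell potential is +0.77 − (−0.28) = +1.05 V, with n = 2 electrons in the balanced equation.
Q = ([Fe²⁺(aq)]^2·[Co²⁺(aq)]) / [Fe³⁺(aq)]^2 = 0.228, so log Q = −0.642 and E = +1.05 − (0.0592/2)(−0.642) = +1.0690 V.
Finally ΔG = −nFE = −(2)(96485 C/mol)(+1.0690 V) = −206 kJ/mol.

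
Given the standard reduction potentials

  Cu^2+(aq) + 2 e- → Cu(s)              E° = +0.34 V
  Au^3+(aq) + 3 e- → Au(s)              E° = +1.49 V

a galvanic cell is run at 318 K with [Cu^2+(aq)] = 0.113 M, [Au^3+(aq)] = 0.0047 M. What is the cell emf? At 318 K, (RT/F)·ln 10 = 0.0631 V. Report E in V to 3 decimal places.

+1.131 V

The Au³⁺/Au couple has the more positive E°, so it is the cathode; Cu²⁺/Cu is the anode.
E°cell = E°cat − E°an = +1.49 − (+0.34) = +1.15 V; n = 6.
For the overall reaction 2 Au^3+(aq) + 3 Cu(s) → 2 Au(s) + 3 Cu^2+(aq), Q = [Cu^2+(aq)]^3 / [Au^3+(aq)]^2 = 65.3, giving log Q = 1.815.
E = E° − (0.0631/n)·log Q = +1.15 − (0.0631/6)(1.815) = +1.131 V.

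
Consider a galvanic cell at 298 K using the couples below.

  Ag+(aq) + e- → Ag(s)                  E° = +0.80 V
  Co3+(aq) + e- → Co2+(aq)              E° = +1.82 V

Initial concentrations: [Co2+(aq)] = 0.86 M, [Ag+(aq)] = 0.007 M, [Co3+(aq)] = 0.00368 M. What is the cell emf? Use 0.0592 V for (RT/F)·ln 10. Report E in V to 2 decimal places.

+1.01 V

Since E°(Co³⁺/Co²⁺) > E°(Ag⁺/Ag), Co³⁺/Co²⁺ serves as the cathode.
E°cell = +1.82 − (+0.80) = +1.02 V, with n = 1 electron transferred.
For the overall reaction Co3+(aq) + Ag(s) → Co2+(aq) + Ag+(aq), Q = ([Co2+(aq)]·[Ag+(aq)]) / [Co3+(aq)] = 1.64, giving log Q = 0.214.
By the Nernst equation, E = +1.02 − (0.0592/1)·(0.214) = +1.01 V.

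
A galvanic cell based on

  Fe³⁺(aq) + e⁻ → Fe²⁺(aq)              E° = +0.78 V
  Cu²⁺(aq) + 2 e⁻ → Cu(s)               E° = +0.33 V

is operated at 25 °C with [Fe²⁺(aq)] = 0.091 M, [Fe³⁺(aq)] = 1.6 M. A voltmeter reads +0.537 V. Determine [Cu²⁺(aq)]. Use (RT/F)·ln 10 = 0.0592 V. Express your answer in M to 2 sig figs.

0.36 M

With Fe³⁺/Fe²⁺ at the cathode and Cu²⁺/Cu at the anode, E°cell = +0.78 − (+0.33) = +0.45 V (n = 2).
Since E = E° − (0.0592/n)·log Q, log Q = n(E° − E)/0.0592 = −2.939.
The balanced reaction is 2 Fe³⁺(aq) + Cu(s) → 2 Fe²⁺(aq) + Cu²⁺(aq), so Q = ([Fe²⁺(aq)]^2·[Cu²⁺(aq)]) / [Fe³⁺(aq)]^2.
Substituting the known concentrations and solving, log [Cu²⁺(aq)] = −0.449 and [Cu²⁺(aq)] = 0.36 M.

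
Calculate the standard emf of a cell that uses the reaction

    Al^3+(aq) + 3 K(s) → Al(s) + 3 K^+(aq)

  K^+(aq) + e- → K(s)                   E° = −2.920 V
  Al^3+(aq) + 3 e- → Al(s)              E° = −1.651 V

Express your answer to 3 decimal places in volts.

Al^3+(aq) gains electrons, so the Al³⁺/Al couple is the cathode; the K⁺/K couple is the anode.
E°cell = E°(cathode) − E°(anode) = −1.651 − (−2.920) = +1.269 V.
The positive value indicates the reaction is spontaneous as written.

+1.269 V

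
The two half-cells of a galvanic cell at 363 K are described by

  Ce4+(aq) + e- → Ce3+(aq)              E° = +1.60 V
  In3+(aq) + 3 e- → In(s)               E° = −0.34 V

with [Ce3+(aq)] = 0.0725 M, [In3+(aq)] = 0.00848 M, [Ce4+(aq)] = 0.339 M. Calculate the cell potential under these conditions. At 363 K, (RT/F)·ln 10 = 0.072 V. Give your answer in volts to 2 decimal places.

+2.04 V

Ce⁴⁺/Ce³⁺ is reduced (cathode, E° = +1.60 V) and In³⁺/In is oxidized (anode).
E°cell = E°cat − E°an = +1.60 − (−0.34) = +1.94 V; n = 3.
Balancing gives 3 Ce4+(aq) + In(s) → 3 Ce3+(aq) + In3+(aq); hence Q = ([Ce3+(aq)]^3·[In3+(aq)]) / [Ce4+(aq)]^3 = 8.29×10^−5 (log Q = −4.081).
Applying E = E° − (RT ln10/nF)·log Q gives +1.94 − (0.072/3)(−4.081) = +2.04 V.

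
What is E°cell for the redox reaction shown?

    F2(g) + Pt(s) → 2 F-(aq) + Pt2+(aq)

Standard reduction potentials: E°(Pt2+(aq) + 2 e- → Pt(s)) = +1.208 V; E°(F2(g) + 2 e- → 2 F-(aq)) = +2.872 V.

In the reaction as written, F2(g) is reduced (cathode) and Pt2+(aq) is produced by oxidation at the anode.
E°cell = E°(cathode) − E°(anode) = +2.872 − (+1.208) = +1.664 V.
The positive value indicates the reaction is spontaneous as written.

+1.664 V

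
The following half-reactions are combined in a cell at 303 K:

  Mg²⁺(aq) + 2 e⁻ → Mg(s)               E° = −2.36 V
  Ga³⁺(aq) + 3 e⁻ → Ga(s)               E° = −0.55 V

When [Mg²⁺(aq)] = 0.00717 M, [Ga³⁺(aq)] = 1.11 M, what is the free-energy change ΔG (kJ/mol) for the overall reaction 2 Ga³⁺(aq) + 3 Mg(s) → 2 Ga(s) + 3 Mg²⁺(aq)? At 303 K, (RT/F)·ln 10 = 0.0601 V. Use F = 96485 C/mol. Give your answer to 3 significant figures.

The standard cell potential is −0.55 − (−2.36) = +1.81 V, with n = 6 electrons in the balanced equation.
Here Q = [Mg²⁺(aq)]^3 / [Ga³⁺(aq)]^2 = 2.99×10^−7 (log Q = −6.524), giving E = +1.81 − (0.0601/6)·(−6.524) = +1.8753 V.
Then ΔG = −nFE = −6 × 96485 × +1.8753 J/mol = −1090 kJ/mol.

−1090 kJ/mol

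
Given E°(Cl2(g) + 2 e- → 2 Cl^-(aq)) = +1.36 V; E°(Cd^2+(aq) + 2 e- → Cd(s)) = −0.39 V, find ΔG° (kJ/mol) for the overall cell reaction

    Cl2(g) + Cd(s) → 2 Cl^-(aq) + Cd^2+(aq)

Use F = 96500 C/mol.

In the reaction as written Cl2(g) is reduced, so the Cl₂/Cl⁻ couple is the cathode and Cd²⁺/Cd is the anode.
E°cell = +1.36 − (−0.39) = +1.75 V; balancing electrons gives n = 2.
ΔG° = −nFE°cell = −(2)(96500)(+1.75) J/mol = −338 kJ/mol.

−338 kJ/mol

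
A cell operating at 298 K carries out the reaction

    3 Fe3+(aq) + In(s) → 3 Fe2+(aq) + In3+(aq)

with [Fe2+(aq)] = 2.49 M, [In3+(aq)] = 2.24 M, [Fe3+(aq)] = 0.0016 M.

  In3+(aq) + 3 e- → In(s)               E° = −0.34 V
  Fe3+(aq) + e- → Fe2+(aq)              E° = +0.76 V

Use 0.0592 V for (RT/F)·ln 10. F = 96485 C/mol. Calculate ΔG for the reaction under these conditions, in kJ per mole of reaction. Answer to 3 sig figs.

The standard cell potential is +0.76 − (−0.34) = +1.10 V, with n = 3 electrons in the balanced equation.
Here Q = ([Fe2+(aq)]^3·[In3+(aq)]) / [Fe3+(aq)]^3 = 8.44×10^9 (log Q = 9.926), giving E = +1.10 − (0.0592/3)·(9.926) = +0.9041 V.
Then ΔG = −nFE = −3 × 96485 × +0.9041 J/mol = −262 kJ/mol.

−262 kJ/mol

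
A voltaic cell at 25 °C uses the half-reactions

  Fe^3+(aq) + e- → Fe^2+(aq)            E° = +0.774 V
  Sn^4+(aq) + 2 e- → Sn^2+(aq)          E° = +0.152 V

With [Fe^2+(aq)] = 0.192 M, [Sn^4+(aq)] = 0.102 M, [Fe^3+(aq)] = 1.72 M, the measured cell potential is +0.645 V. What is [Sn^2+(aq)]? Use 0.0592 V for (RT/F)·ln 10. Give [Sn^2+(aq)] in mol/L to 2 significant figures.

0.0076 M

The Fe³⁺/Fe²⁺ couple has the larger reduction potential, so it is the cathode: E°cell = +0.774 − (+0.152) = +0.622 V and n = 2.
Since E = E° − (0.0592/n)·log Q, log Q = n(E° − E)/0.0592 = −0.777.
The balanced reaction is 2 Fe^3+(aq) + Sn^2+(aq) → 2 Fe^2+(aq) + Sn^4+(aq), so Q = ([Fe^2+(aq)]^2·[Sn^4+(aq)]) / ([Fe^3+(aq)]^2·[Sn^2+(aq)]).
Isolating [Sn^2+(aq)] in Q = 10^{−0.777} yields log [Sn^2+(aq)] = −2.119, i.e. 0.0076 M.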